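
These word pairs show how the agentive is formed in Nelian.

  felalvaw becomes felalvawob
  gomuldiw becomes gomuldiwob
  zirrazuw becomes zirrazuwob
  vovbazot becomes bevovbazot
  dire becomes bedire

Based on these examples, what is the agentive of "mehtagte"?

bemehtagte

felalvaw and vovbazot both have 3 vowels yet inflect differently (felalvawob, bevovbazot), so the number of vowels is not what conditions the rule; the final letter is.
"mehtagte" ends in -e. The one such stem in the data (dire → bedire) adds the prefix be-, so the same rule applies.
So mehtagte → bemehtagte.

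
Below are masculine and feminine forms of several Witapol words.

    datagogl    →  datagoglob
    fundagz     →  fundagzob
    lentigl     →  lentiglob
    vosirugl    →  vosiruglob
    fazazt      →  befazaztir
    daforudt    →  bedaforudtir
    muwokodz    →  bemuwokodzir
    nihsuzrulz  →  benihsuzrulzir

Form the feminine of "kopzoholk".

fundagz and muwokodz both end in -z yet inflect differently (fundagzob, bemuwokodzir), so the final letter is not what conditions the rule; the second-to-last letter is.
"kopzoholk" has second-to-last letter 'l'. The one such stem in the data (nihsuzrulz → benihsuzrulzir) adds be- … -ir around the stem, so the same rule applies.
The other pattern: stems whose second-to-last letter is 'g' add -ob.
So kopzoholk → bekopzoholkir.

bekopzoholkir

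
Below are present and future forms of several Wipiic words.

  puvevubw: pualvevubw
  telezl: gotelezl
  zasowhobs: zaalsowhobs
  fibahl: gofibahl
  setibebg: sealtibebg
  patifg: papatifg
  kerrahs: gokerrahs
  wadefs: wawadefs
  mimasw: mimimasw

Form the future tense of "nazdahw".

"nazdahw" has second-to-last letter 'h'. The stems whose second-to-last letter is 'h' (kerrahs → gokerrahs, fibahl → gofibahl) add the prefix go-.
The other patterns: stems whose second-to-last letter is 'f' or 's' repeat the first consonant+vowel as a prefix; stems whose second-to-last letter is 'b' insert -al- after the first vowel.
So nazdahw → gonazdahw.

gonazdahw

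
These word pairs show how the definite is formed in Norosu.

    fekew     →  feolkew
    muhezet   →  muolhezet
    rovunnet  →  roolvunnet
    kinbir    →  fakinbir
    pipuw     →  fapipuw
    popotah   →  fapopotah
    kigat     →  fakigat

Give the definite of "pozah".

"pozah" has last vowel 'a'. The stems whose last vowel is 'a' (popotah → fapopotah, kigat → fakigat) add the prefix fa-.
The other pattern: stems whose last vowel is 'e' insert -ol- after the first vowel.
So pozah → fapozah.

fapozah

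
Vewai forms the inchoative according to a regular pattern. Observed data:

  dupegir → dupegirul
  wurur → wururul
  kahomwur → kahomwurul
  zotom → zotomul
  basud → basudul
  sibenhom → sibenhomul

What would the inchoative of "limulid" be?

limulidul

Every pair shown (dupegir → dupegirul, wurur → wururul, kahomwur → kahomwurul, …) follows the same rule: add -ul.
So limulid → limulidul.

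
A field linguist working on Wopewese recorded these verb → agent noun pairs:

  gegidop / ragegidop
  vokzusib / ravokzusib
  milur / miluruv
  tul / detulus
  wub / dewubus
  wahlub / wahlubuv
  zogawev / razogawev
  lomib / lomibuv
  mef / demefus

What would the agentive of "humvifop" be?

rahumvifop

"humvifop" has 3 vowels. The stems with 3 vowels (vokzusib → ravokzusib, gegidop → ragegidop, zogawev → razogawev) add the prefix ra-.
So humvifop → rahumvifop.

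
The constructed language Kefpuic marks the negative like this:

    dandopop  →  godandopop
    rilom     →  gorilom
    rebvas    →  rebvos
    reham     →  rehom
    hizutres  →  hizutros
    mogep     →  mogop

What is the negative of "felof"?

rilom and reham both end in -m yet inflect differently (gorilom, rehom), so the final letter is not what conditions the rule; the last vowel is.
"felof" has last vowel 'o'. The stems whose last vowel is 'o' (dandopop → godandopop, rilom → gorilom) add the prefix go-.
The other pattern: stems whose last vowel is 'a' or 'e' change the last vowel to 'o'.
So felof → gofelof.

gofelof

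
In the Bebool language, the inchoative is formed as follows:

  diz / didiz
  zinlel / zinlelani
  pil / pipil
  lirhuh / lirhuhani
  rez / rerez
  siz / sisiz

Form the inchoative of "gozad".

gozadani

pil and zinlel both end in -l yet inflect differently (pipil, zinlelani), so the final letter is not what conditions the rule; the number of vowels is.
"gozad" has 2 vowels. The stems with 2 vowels (lirhuh → lirhuhani, zinlel → zinlelani) add -ani.
The other pattern: stems with 1 vowel repeat the first consonant+vowel as a prefix.
So gozad → gozadani.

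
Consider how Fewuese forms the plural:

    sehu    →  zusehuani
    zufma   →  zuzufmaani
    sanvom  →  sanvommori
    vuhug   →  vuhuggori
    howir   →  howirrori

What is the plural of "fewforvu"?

zufewforvuani

"fewforvu" ends in a vowel. The stems ending in a vowel (sehu → zusehuani, zufma → zuzufmaani) add zu- … -ani around the stem.
So fewforvu → zufewforvuani.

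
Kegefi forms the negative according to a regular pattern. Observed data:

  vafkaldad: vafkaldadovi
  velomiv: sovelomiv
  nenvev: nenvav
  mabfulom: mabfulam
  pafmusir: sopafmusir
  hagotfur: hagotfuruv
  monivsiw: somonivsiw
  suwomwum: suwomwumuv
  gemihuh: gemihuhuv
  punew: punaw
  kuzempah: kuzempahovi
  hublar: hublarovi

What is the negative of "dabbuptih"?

sodabbuptih

"dabbuptih" has last vowel 'i'. The stems whose last vowel is 'i' (monivsiw → somonivsiw, velomiv → sovelomiv, pafmusir → sopafmusir) add the prefix so-.
The other patterns: stems whose last vowel is 'a' add -ovi; stems whose last vowel is 'u' add -uv; stems whose last vowel is 'e' or 'o' change the last vowel to 'a'.
So dabbuptih → sodabbuptih.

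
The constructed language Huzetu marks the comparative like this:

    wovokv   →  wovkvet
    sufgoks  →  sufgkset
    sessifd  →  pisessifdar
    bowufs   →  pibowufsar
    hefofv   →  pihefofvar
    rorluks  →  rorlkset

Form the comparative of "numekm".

numkmet

bowufs and rorluks both end in -s yet inflect differently (pibowufsar, rorlkset), so the final letter is not what conditions the rule; the second-to-last letter is.
"numekm" has second-to-last letter 'k'. The stems whose second-to-last letter is 'k' (rorluks → rorlkset, sufgoks → sufgkset, wovokv → wovkvet) delete the last vowel and add -et.
The other pattern: stems whose second-to-last letter is 'f' add pi- … -ar around the stem.
So numekm → numkmet.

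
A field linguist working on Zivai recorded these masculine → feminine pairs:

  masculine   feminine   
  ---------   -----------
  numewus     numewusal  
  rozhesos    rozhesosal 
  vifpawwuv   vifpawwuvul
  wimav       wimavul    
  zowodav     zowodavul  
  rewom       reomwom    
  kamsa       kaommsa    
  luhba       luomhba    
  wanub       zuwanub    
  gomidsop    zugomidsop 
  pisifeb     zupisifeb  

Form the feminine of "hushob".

numewus and vifpawwuv both have last vowel 'u' yet inflect differently (numewusal, vifpawwuvul), so the last vowel is not what conditions the rule; the final letter is.
"hushob" ends in -b. The stems ending in -b (wanub → zuwanub, pisifeb → zupisifeb) add the prefix zu-.
The other patterns: stems ending in -s add -al; stems ending in -v add -ul; stems ending in -a or -m insert -om- after the first vowel.
So hushob → zuhushob.

zuhushob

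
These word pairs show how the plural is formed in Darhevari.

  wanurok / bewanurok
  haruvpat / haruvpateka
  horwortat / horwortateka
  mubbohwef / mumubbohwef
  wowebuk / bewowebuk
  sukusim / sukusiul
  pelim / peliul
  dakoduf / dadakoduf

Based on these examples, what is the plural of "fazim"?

dakoduf and wowebuk both have last vowel 'u' yet inflect differently (dadakoduf, bewowebuk), so the last vowel is not what conditions the rule; the final letter is.
"fazim" ends in -m. The stems ending in -m (pelim → peliul, sukusim → sukusiul) drop the final letter and add -ul.
The other patterns: stems ending in -f repeat the first consonant+vowel as a prefix; stems ending in -t add -eka; stems ending in -k add the prefix be-.
So fazim → faziul.

faziul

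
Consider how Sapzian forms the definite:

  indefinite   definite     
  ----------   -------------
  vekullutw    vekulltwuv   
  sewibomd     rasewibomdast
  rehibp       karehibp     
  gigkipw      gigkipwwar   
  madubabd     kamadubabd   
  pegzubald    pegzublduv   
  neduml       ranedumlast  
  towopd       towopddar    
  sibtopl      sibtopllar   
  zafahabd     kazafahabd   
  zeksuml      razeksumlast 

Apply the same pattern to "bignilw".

bignlwuv

"bignilw" has second-to-last letter 'l'. The one such stem in the data (pegzubald → pegzublduv) deletes the last vowel and adds -uv (as does vekullutw), so the same rule applies.
The other patterns: stems whose second-to-last letter is 'p' double the final consonant and add -ar; stems whose second-to-last letter is 'b' add the prefix ka-; stems whose second-to-last letter is 'm' add ra- … -ast around the stem.
So bignilw → bignlwuv.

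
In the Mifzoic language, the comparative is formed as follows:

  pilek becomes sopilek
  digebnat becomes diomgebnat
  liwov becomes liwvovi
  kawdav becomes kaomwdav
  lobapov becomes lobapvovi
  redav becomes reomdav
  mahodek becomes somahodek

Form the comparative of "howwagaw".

hoomwwagaw

"howwagaw" has last vowel 'a'. The stems whose last vowel is 'a' (digebnat → diomgebnat, redav → reomdav, kawdav → kaomwdav) insert -om- after the first vowel.
The other patterns: stems whose last vowel is 'o' delete the last vowel and add -ovi; stems whose last vowel is 'e' add the prefix so-.
So howwagaw → hoomwwagaw.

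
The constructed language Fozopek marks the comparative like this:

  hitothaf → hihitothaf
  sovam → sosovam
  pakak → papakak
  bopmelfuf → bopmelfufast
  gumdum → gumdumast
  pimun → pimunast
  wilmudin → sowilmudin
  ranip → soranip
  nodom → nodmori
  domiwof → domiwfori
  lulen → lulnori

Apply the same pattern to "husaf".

hitothaf and bopmelfuf both end in -f yet inflect differently (hihitothaf, bopmelfufast), so the final letter is not what conditions the rule; the last vowel is.
"husaf" has last vowel 'a'. The stems whose last vowel is 'a' (hitothaf → hihitothaf, sovam → sosovam, pakak → papakak) repeat the first consonant+vowel as a prefix.
The other patterns: stems whose last vowel is 'u' add -ast; stems whose last vowel is 'i' add the prefix so-; stems whose last vowel is 'e' or 'o' delete the last vowel and add -ori.
So husaf → huhusaf.

huhusaf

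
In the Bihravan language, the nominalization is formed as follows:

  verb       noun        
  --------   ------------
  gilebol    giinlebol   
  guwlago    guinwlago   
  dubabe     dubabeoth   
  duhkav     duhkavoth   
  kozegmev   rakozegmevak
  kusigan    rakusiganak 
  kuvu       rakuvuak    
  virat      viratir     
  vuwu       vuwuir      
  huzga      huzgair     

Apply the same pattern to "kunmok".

rakunmokak

"kunmok" begins with k-. The stems beginning with k- (kozegmev → rakozegmevak, kusigan → rakusiganak, kuvu → rakuvuak) add ra- … -ak around the stem.
So kunmok → rakunmokak.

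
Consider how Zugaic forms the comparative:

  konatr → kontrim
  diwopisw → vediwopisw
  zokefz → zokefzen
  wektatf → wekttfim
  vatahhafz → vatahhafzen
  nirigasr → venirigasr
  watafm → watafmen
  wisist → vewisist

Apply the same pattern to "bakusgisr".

konatr and nirigasr both end in -r yet inflect differently (kontrim, venirigasr), so the final letter is not what conditions the rule; the second-to-last letter is.
"bakusgisr" has second-to-last letter 's'. The stems whose second-to-last letter is 's' (diwopisw → vediwopisw, nirigasr → venirigasr, wisist → vewisist) add the prefix ve-.
The other patterns: stems whose second-to-last letter is 't' delete the last vowel and add -im; stems whose second-to-last letter is 'f' add -en.
So bakusgisr → vebakusgisr.

vebakusgisr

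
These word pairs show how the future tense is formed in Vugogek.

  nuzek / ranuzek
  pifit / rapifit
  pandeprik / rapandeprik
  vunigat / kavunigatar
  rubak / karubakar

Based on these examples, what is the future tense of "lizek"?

ralizek

nuzek and rubak both end in -k yet inflect differently (ranuzek, karubakar), so the final letter is not what conditions the rule; the last vowel is.
"lizek" has last vowel 'e'. The one such stem in the data (nuzek → ranuzek) adds the prefix ra-, so the same rule applies.
So lizek → ralizek.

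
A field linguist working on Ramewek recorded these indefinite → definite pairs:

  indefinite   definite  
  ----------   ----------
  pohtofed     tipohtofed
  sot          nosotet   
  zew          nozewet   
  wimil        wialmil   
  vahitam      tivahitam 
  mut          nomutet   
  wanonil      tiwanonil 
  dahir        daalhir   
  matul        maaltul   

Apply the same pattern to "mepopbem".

timepopbem

"mepopbem" has 3 vowels. The stems with 3 vowels (pohtofed → tipohtofed, wanonil → tiwanonil, vahitam → tivahitam) add the prefix ti-.
So mepopbem → timepopbem.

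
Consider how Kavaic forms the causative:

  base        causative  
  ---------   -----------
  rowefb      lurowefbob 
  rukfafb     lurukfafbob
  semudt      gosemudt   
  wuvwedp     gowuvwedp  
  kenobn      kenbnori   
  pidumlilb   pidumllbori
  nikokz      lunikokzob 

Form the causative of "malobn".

rowefb and pidumlilb both end in -b yet inflect differently (lurowefbob, pidumllbori), so the final letter is not what conditions the rule; the second-to-last letter is.
"malobn" has second-to-last letter 'b'. The one such stem in the data (kenobn → kenbnori) deletes the last vowel and adds -ori (as does pidumlilb), so the same rule applies.
The other patterns: stems whose second-to-last letter is 'd' add the prefix go-; stems whose second-to-last letter is 'f' or 'k' add lu- … -ob around the stem.
So malobn → malbnori.

malbnori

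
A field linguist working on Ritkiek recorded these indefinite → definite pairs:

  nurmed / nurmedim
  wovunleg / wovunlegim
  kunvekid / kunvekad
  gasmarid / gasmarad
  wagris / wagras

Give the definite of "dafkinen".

"dafkinen" has last vowel 'e'. The stems whose last vowel is 'e' (nurmed → nurmedim, wovunleg → wovunlegim) add -im.
So dafkinen → dafkinenim.

dafkinenim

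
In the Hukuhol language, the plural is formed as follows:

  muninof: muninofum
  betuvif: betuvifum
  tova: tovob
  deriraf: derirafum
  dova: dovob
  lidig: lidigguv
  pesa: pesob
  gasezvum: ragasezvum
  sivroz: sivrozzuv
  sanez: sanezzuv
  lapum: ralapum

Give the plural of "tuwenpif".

pesa and deriraf both have last vowel 'a' yet inflect differently (pesob, derirafum), so the last vowel is not what conditions the rule; the final letter is.
"tuwenpif" ends in -f. The stems ending in -f (muninof → muninofum, betuvif → betuvifum, deriraf → derirafum) add -um.
So tuwenpif → tuwenpifum.

tuwenpifum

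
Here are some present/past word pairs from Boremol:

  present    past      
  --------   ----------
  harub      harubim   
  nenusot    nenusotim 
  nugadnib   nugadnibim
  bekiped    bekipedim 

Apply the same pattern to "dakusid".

dakusidim

Every pair shown (harub → harubim, nenusot → nenusotim, nugadnib → nugadnibim, …) follows the same rule: add -im.
So dakusid → dakusidim.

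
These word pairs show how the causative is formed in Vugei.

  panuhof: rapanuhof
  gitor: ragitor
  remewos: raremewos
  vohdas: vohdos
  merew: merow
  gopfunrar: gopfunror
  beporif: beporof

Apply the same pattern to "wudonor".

rawudonor

"wudonor" has last vowel 'o'. The stems whose last vowel is 'o' (panuhof → rapanuhof, gitor → ragitor, remewos → raremewos) add the prefix ra-.
So wudonor → rawudonor.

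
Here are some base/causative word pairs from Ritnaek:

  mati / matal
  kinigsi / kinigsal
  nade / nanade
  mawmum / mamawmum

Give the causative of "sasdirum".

mati and mawmum both begin with m- yet inflect differently (matal, mamawmum), so the first letter is not what conditions the rule; the final letter is.
"sasdirum" ends in -m. The one such stem in the data (mawmum → mamawmum) repeats the first consonant+vowel as a prefix (as does nade), so the same rule applies.
The other pattern: stems ending in -i drop the final letter and add -al.
So sasdirum → sasasdirum.

sasasdirum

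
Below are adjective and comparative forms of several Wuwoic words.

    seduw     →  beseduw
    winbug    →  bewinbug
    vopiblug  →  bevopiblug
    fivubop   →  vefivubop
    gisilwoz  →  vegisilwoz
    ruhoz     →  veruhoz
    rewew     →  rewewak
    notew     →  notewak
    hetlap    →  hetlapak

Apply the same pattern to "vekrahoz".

vevekrahoz

seduw and rewew both end in -w yet inflect differently (beseduw, rewewak), so the final letter is not what conditions the rule; the last vowel is.
"vekrahoz" has last vowel 'o'. The stems whose last vowel is 'o' (fivubop → vefivubop, gisilwoz → vegisilwoz, ruhoz → veruhoz) add the prefix ve-.
The other patterns: stems whose last vowel is 'u' add the prefix be-; stems whose last vowel is 'a' or 'e' add -ak.
So vekrahoz → vevekrahoz.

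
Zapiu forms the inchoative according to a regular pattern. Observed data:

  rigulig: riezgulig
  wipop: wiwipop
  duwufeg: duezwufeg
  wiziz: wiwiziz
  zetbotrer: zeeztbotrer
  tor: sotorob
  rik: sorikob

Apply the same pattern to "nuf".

sonufob

tor and zetbotrer both end in -r yet inflect differently (sotorob, zeeztbotrer), so the final letter is not what conditions the rule; the number of vowels is.
"nuf" has 1 vowel. The stems with 1 vowel (tor → sotorob, rik → sorikob) add so- … -ob around the stem.
So nuf → sonufob.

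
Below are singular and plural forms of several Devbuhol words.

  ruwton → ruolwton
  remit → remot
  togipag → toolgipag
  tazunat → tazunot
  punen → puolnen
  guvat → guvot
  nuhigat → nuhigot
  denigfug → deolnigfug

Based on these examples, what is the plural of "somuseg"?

soolmuseg

"somuseg" ends in -g. The stems ending in -g (denigfug → deolnigfug, togipag → toolgipag) insert -ol- after the first vowel.
So somuseg → soolmuseg.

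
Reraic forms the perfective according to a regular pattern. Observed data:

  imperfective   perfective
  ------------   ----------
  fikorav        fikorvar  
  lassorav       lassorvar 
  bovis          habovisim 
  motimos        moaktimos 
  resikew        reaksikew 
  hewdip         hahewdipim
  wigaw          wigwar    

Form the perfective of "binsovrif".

wigaw and resikew both end in -w yet inflect differently (wigwar, reaksikew), so the final letter is not what conditions the rule; the last vowel is.
"binsovrif" has last vowel 'i'. The stems whose last vowel is 'i' (hewdip → hahewdipim, bovis → habovisim) add ha- … -im around the stem.
The other patterns: stems whose last vowel is 'a' delete the last vowel and add -ar; stems whose last vowel is 'e' or 'o' insert -ak- after the first vowel.
So binsovrif → habinsovrifim.

habinsovrifim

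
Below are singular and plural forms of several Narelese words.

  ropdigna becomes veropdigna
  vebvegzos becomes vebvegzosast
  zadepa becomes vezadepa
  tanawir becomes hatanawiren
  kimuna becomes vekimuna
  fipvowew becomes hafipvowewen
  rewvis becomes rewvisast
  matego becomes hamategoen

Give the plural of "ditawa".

veditawa

rewvis and tanawir both have last vowel 'i' yet inflect differently (rewvisast, hatanawiren), so the last vowel is not what conditions the rule; the final letter is.
"ditawa" ends in -a. The stems ending in -a (ropdigna → veropdigna, kimuna → vekimuna, zadepa → vezadepa) add the prefix ve-.
The other patterns: stems ending in -s add -ast; stems ending in -o, -r or -w add ha- … -en around the stem.
So ditawa → veditawa.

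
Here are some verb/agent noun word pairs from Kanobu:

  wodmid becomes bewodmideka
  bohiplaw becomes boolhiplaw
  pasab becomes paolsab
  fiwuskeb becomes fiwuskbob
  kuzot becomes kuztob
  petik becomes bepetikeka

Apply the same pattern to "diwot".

diwtob

pasab and fiwuskeb both end in -b yet inflect differently (paolsab, fiwuskbob), so the final letter is not what conditions the rule; the last vowel is.
"diwot" has last vowel 'o'. The one such stem in the data (kuzot → kuztob) deletes the last vowel and adds -ob (as does fiwuskeb), so the same rule applies.
The other patterns: stems whose last vowel is 'i' add be- … -eka around the stem; stems whose last vowel is 'a' insert -ol- after the first vowel.
So diwot → diwtob.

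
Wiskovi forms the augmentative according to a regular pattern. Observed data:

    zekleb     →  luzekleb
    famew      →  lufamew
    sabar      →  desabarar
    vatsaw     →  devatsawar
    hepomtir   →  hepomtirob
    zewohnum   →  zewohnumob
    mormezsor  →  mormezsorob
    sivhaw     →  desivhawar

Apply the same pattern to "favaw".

"favaw" has last vowel 'a'. The stems whose last vowel is 'a' (vatsaw → devatsawar, sivhaw → desivhawar, sabar → desabarar) add de- … -ar around the stem.
So favaw → defavawar.

defavawar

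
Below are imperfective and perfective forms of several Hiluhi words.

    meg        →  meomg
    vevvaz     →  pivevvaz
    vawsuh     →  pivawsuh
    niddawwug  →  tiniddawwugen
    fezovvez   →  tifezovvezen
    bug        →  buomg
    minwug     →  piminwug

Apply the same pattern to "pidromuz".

tipidromuzen

bug and minwug both end in -g yet inflect differently (buomg, piminwug), so the final letter is not what conditions the rule; the number of vowels is.
"pidromuz" has 3 vowels. The stems with 3 vowels (niddawwug → tiniddawwugen, fezovvez → tifezovvezen) add ti- … -en around the stem.
The other patterns: stems with 1 vowel insert -om- after the first vowel; stems with 2 vowels add the prefix pi-.
So pidromuz → tipidromuzen.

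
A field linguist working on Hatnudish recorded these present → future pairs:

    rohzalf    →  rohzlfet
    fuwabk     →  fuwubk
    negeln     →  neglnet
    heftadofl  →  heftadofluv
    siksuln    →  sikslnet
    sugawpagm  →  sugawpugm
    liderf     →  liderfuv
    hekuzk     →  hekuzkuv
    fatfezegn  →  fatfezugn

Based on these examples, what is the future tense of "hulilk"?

hullket

fatfezegn and negeln both end in -n yet inflect differently (fatfezugn, neglnet), so the final letter is not what conditions the rule; the second-to-last letter is.
"hulilk" has second-to-last letter 'l'. The stems whose second-to-last letter is 'l' (negeln → neglnet, rohzalf → rohzlfet, siksuln → sikslnet) delete the last vowel and add -et.
The other patterns: stems whose second-to-last letter is 'b' or 'g' change the last vowel to 'u'; stems whose second-to-last letter is 'f', 'r' or 'z' add -uv.
So hulilk → hullket.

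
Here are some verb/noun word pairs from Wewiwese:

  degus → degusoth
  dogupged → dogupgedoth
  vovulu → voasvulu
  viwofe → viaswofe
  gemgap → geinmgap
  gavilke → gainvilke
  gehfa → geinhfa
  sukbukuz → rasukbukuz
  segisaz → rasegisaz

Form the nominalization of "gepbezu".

viwofe and gavilke both end in -e yet inflect differently (viaswofe, gainvilke), so the final letter is not what conditions the rule; the first letter is.
"gepbezu" begins with g-. The stems beginning with g- (gemgap → geinmgap, gavilke → gainvilke, gehfa → geinhfa) insert -in- after the first vowel.
So gepbezu → geinpbezu.

geinpbezu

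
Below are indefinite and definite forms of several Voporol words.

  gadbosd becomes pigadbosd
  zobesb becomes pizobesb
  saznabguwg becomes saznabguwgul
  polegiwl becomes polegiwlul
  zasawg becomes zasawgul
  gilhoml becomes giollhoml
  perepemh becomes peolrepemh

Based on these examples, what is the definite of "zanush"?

gilhoml and polegiwl both end in -l yet inflect differently (giollhoml, polegiwlul), so the final letter is not what conditions the rule; the second-to-last letter is.
"zanush" has second-to-last letter 's'. The stems whose second-to-last letter is 's' (gadbosd → pigadbosd, zobesb → pizobesb) add the prefix pi-.
So zanush → pizanush.

pizanush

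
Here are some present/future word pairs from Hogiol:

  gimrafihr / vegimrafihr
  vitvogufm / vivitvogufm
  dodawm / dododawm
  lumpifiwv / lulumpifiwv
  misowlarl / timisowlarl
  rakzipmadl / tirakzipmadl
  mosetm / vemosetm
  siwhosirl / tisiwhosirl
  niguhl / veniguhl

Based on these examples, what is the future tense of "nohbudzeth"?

venohbudzeth

rakzipmadl and niguhl both end in -l yet inflect differently (tirakzipmadl, veniguhl), so the final letter is not what conditions the rule; the second-to-last letter is.
"nohbudzeth" has second-to-last letter 't'. The one such stem in the data (mosetm → vemosetm) adds the prefix ve-, so the same rule applies.
The other patterns: stems whose second-to-last letter is 'd' or 'r' add the prefix ti-; stems whose second-to-last letter is 'f' or 'w' repeat the first consonant+vowel as a prefix.
So nohbudzeth → venohbudzeth.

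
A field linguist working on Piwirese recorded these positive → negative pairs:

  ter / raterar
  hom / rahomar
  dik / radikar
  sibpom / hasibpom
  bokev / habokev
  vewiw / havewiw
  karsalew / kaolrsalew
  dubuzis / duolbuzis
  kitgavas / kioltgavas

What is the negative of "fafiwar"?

hom and sibpom both end in -m yet inflect differently (rahomar, hasibpom), so the final letter is not what conditions the rule; the number of vowels is.
"fafiwar" has 3 vowels. The stems with 3 vowels (karsalew → kaolrsalew, dubuzis → duolbuzis, kitgavas → kioltgavas) insert -ol- after the first vowel.
The other patterns: stems with 1 vowel add ra- … -ar around the stem; stems with 2 vowels add the prefix ha-.
So fafiwar → faolfiwar.

faolfiwar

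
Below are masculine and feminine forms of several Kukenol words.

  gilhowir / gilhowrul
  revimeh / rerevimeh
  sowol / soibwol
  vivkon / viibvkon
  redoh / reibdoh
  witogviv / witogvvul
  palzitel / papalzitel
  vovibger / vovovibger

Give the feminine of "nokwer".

nonokwer

sowol and palzitel both end in -l yet inflect differently (soibwol, papalzitel), so the final letter is not what conditions the rule; the last vowel is.
"nokwer" has last vowel 'e'. The stems whose last vowel is 'e' (palzitel → papalzitel, vovibger → vovovibger, revimeh → rerevimeh) repeat the first consonant+vowel as a prefix.
The other patterns: stems whose last vowel is 'o' insert -ib- after the first vowel; stems whose last vowel is 'i' delete the last vowel and add -ul.
So nokwer → nonokwer.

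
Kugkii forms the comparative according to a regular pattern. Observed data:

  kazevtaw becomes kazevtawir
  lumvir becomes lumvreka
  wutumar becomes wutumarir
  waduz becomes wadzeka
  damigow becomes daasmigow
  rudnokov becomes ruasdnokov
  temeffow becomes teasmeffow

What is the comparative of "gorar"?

gorarir

damigow and kazevtaw both end in -w yet inflect differently (daasmigow, kazevtawir), so the final letter is not what conditions the rule; the last vowel is.
"gorar" has last vowel 'a'. The stems whose last vowel is 'a' (kazevtaw → kazevtawir, wutumar → wutumarir) add -ir.
So gorar → gorarir.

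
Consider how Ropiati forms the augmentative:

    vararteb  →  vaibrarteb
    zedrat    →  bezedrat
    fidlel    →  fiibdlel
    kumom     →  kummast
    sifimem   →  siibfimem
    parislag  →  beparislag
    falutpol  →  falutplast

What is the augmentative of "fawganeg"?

"fawganeg" has last vowel 'e'. The stems whose last vowel is 'e' (fidlel → fiibdlel, vararteb → vaibrarteb, sifimem → siibfimem) insert -ib- after the first vowel.
So fawganeg → faibwganeg.

faibwganeg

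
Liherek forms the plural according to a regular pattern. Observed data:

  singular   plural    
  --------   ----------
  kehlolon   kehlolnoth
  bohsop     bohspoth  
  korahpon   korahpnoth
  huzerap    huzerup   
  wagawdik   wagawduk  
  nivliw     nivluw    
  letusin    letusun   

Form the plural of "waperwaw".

waperwuw

bohsop and huzerap both end in -p yet inflect differently (bohspoth, huzerup), so the final letter is not what conditions the rule; the last vowel is.
"waperwaw" has last vowel 'a'. The one such stem in the data (huzerap → huzerup) changes the last vowel to 'u' (as do wagawdik, nivliw), so the same rule applies.
So waperwaw → waperwuw.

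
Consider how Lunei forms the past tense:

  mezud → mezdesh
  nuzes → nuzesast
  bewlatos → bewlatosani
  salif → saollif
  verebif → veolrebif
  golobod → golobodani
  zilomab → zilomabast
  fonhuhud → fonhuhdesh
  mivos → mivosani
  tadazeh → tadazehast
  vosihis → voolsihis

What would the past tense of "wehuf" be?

mivos and nuzes both end in -s yet inflect differently (mivosani, nuzesast), so the final letter is not what conditions the rule; the last vowel is.
"wehuf" has last vowel 'u'. The stems whose last vowel is 'u' (fonhuhud → fonhuhdesh, mezud → mezdesh) delete the last vowel and add -esh.
So wehuf → wehfesh.

wehfesh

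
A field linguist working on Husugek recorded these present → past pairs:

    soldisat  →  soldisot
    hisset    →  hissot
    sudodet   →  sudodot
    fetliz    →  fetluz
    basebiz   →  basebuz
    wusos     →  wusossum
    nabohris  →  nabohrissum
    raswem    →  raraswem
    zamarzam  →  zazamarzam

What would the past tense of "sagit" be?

sagot

"sagit" ends in -t. The stems ending in -t (soldisat → soldisot, hisset → hissot, sudodet → sudodot) change the last vowel to 'o'.
The other patterns: stems ending in -z change the last vowel to 'u'; stems ending in -s double the final consonant and add -um; stems ending in -m repeat the first consonant+vowel as a prefix.
So sagit → sagot.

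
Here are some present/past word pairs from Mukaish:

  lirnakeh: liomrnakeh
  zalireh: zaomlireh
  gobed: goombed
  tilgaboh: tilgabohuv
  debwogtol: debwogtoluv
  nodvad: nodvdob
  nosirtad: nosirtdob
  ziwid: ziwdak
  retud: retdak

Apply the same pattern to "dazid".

lirnakeh and tilgaboh both end in -h yet inflect differently (liomrnakeh, tilgabohuv), so the final letter is not what conditions the rule; the last vowel is.
"dazid" has last vowel 'i'. The one such stem in the data (ziwid → ziwdak) deletes the last vowel and adds -ak (as does retud), so the same rule applies.
So dazid → dazdak.

dazdak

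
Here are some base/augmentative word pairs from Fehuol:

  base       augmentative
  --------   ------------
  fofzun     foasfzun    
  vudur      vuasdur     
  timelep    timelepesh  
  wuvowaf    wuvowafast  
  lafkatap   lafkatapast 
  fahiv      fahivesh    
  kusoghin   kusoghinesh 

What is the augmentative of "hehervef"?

hehervefesh

lafkatap and timelep both end in -p yet inflect differently (lafkatapast, timelepesh), so the final letter is not what conditions the rule; the last vowel is.
"hehervef" has last vowel 'e'. The one such stem in the data (timelep → timelepesh) adds -esh, so the same rule applies.
The other patterns: stems whose last vowel is 'u' insert -as- after the first vowel; stems whose last vowel is 'a' add -ast.
So hehervef → hehervefesh.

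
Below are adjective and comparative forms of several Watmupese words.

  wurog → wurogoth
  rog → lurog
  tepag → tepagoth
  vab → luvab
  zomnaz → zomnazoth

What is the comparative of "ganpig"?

ganpigoth

rog and wurog both end in -g yet inflect differently (lurog, wurogoth), so the final letter is not what conditions the rule; the number of vowels is.
"ganpig" has 2 vowels. The stems with 2 vowels (wurog → wurogoth, tepag → tepagoth, zomnaz → zomnazoth) add -oth.
The other pattern: stems with 1 vowel add the prefix lu-.
So ganpig → ganpigoth.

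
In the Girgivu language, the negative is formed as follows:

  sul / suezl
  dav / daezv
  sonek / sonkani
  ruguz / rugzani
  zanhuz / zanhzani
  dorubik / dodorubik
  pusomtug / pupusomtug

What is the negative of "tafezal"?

"tafezal" has 3 vowels. The stems with 3 vowels (dorubik → dodorubik, pusomtug → pupusomtug) repeat the first consonant+vowel as a prefix.
The other patterns: stems with 1 vowel insert -ez- after the first vowel; stems with 2 vowels delete the last vowel and add -ani.
So tafezal → tatafezal.

tatafezal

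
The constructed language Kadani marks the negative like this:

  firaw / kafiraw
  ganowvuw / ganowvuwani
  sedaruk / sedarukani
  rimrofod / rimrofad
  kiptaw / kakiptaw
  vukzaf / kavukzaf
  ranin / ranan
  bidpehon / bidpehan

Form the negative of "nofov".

ganowvuw and kiptaw both end in -w yet inflect differently (ganowvuwani, kakiptaw), so the final letter is not what conditions the rule; the last vowel is.
"nofov" has last vowel 'o'. The stems whose last vowel is 'o' (bidpehon → bidpehan, rimrofod → rimrofad) change the last vowel to 'a'.
The other patterns: stems whose last vowel is 'u' add -ani; stems whose last vowel is 'a' add the prefix ka-.
So nofov → nofav.

nofav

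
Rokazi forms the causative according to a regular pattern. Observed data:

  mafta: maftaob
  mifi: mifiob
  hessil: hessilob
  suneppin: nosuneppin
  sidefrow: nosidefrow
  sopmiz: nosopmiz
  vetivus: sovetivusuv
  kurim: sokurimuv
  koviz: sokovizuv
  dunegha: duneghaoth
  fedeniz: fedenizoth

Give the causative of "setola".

sopmiz and koviz both end in -z yet inflect differently (nosopmiz, sokovizuv), so the final letter is not what conditions the rule; the first letter is.
"setola" begins with s-. The stems beginning with s- (suneppin → nosuneppin, sidefrow → nosidefrow, sopmiz → nosopmiz) add the prefix no-.
The other patterns: stems beginning with h- or m- add -ob; stems beginning with k- or v- add so- … -uv around the stem; stems beginning with d- or f- add -oth.
So setola → nosetola.

nosetola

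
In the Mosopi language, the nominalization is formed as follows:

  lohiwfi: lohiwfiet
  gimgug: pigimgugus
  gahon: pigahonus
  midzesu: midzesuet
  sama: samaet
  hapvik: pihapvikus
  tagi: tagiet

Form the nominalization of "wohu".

wohuet

"wohu" ends in a vowel. The stems ending in a vowel (sama → samaet, lohiwfi → lohiwfiet, tagi → tagiet) add -et.
So wohu → wohuet.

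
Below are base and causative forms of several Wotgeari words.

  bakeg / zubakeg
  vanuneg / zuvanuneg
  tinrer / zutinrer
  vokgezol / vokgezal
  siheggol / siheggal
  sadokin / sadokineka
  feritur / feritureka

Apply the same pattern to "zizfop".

zizfap

tinrer and feritur both end in -r yet inflect differently (zutinrer, feritureka), so the final letter is not what conditions the rule; the last vowel is.
"zizfop" has last vowel 'o'. The stems whose last vowel is 'o' (vokgezol → vokgezal, siheggol → siheggal) change the last vowel to 'a'.
So zizfop → zizfap.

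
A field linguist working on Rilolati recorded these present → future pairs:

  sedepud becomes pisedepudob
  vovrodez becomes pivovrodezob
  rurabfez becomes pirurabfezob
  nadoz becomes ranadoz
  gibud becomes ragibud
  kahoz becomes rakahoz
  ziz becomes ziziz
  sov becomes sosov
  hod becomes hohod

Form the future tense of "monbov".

ramonbov

ziz and kahoz both end in -z yet inflect differently (ziziz, rakahoz), so the final letter is not what conditions the rule; the number of vowels is.
"monbov" has 2 vowels. The stems with 2 vowels (kahoz → rakahoz, nadoz → ranadoz, gibud → ragibud) add the prefix ra-.
So monbov → ramonbov.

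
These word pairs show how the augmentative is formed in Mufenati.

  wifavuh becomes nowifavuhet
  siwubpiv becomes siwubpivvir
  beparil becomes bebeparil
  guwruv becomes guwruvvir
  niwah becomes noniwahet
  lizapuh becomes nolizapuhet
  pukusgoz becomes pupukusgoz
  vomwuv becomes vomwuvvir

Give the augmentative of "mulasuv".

guwruv and lizapuh both have last vowel 'u' yet inflect differently (guwruvvir, nolizapuhet), so the last vowel is not what conditions the rule; the final letter is.
"mulasuv" ends in -v. The stems ending in -v (siwubpiv → siwubpivvir, guwruv → guwruvvir, vomwuv → vomwuvvir) double the final consonant and add -ir.
The other patterns: stems ending in -h add no- … -et around the stem; stems ending in -l or -z repeat the first consonant+vowel as a prefix.
So mulasuv → mulasuvvir.

mulasuvvir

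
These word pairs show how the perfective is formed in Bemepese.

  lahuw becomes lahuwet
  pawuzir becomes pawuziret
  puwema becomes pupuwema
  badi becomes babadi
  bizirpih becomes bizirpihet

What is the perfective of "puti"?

badi and bizirpih both have last vowel 'i' yet inflect differently (babadi, bizirpihet), so the last vowel is not what conditions the rule; whether the stem ends in a vowel or a consonant is.
"puti" ends in a vowel. The stems ending in a vowel (badi → babadi, puwema → pupuwema) repeat the first consonant+vowel as a prefix.
The other pattern: stems ending in a consonant add -et.
So puti → puputi.

puputi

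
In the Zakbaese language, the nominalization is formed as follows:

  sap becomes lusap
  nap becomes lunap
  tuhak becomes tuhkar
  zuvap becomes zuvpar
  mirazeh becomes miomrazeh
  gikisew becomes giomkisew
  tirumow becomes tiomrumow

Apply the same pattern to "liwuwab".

liomwuwab

sap and zuvap both end in -p yet inflect differently (lusap, zuvpar), so the final letter is not what conditions the rule; the number of vowels is.
"liwuwab" has 3 vowels. The stems with 3 vowels (mirazeh → miomrazeh, gikisew → giomkisew, tirumow → tiomrumow) insert -om- after the first vowel.
So liwuwab → liomwuwab.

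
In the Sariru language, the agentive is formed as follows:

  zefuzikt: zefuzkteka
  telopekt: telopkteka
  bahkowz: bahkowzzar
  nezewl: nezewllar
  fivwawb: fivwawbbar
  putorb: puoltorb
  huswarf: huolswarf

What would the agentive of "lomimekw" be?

fivwawb and putorb both end in -b yet inflect differently (fivwawbbar, puoltorb), so the final letter is not what conditions the rule; the second-to-last letter is.
"lomimekw" has second-to-last letter 'k'. The stems whose second-to-last letter is 'k' (zefuzikt → zefuzkteka, telopekt → telopkteka) delete the last vowel and add -eka.
So lomimekw → lomimkweka.

lomimkweka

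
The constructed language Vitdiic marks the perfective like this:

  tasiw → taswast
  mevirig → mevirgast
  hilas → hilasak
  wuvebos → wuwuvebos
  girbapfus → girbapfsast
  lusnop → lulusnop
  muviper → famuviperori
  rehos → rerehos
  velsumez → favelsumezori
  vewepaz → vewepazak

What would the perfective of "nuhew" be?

girbapfus and hilas both end in -s yet inflect differently (girbapfsast, hilasak), so the final letter is not what conditions the rule; the last vowel is.
"nuhew" has last vowel 'e'. The stems whose last vowel is 'e' (muviper → famuviperori, velsumez → favelsumezori) add fa- … -ori around the stem.
The other patterns: stems whose last vowel is 'i' or 'u' delete the last vowel and add -ast; stems whose last vowel is 'a' add -ak; stems whose last vowel is 'o' repeat the first consonant+vowel as a prefix.
So nuhew → fanuhewori.

fanuhewori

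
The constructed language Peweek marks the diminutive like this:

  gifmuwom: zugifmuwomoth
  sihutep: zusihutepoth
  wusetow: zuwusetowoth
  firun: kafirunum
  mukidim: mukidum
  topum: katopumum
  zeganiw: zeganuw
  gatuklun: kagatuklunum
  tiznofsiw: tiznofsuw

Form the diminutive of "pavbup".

"pavbup" has last vowel 'u'. The stems whose last vowel is 'u' (firun → kafirunum, topum → katopumum, gatuklun → kagatuklunum) add ka- … -um around the stem.
The other patterns: stems whose last vowel is 'i' change the last vowel to 'u'; stems whose last vowel is 'e' or 'o' add zu- … -oth around the stem.
So pavbup → kapavbupum.

kapavbupum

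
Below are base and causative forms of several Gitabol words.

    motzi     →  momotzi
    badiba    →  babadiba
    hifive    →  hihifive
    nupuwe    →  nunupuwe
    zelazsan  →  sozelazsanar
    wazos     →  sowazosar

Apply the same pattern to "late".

badiba and zelazsan both have last vowel 'a' yet inflect differently (babadiba, sozelazsanar), so the last vowel is not what conditions the rule; whether the stem ends in a vowel or a consonant is.
"late" ends in a vowel. The stems ending in a vowel (motzi → momotzi, badiba → babadiba, hifive → hihifive) repeat the first consonant+vowel as a prefix.
The other pattern: stems ending in a consonant add so- … -ar around the stem.
So late → lalate.

lalate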